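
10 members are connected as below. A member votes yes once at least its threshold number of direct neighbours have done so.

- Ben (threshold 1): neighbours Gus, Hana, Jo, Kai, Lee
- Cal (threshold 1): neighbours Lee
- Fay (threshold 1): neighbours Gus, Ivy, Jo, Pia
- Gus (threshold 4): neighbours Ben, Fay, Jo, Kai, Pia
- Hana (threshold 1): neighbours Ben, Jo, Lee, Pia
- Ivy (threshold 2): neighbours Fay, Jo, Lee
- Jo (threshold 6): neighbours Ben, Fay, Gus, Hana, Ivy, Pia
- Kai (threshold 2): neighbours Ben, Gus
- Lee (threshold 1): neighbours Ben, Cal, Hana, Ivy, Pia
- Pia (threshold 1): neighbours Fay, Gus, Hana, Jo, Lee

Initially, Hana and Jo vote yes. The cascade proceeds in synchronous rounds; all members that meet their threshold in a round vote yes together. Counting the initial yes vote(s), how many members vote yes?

10

Round 1 — Hana, Jo vote yes (initial).
Round 2 — checking thresholds:
  Ben: 2 of 5 neighbours ≥ 1, votes yes.
  Fay: 1 of 4 neighbours ≥ 1, votes yes.
  Gus: 1 of 5 neighbours < 4, not yet.
  Ivy: 1 of 3 neighbours < 2, not yet.
  Lee: 1 of 5 neighbours ≥ 1, votes yes.
  Pia: 2 of 5 neighbours ≥ 1, votes yes.
Round 3 — checking thresholds:
  Cal: 1 of 1 neighbours ≥ 1, votes yes.
  Gus: 4 of 5 neighbours ≥ 4, votes yes.
  Ivy: 3 of 3 neighbours ≥ 2, votes yes.
  Kai: 1 of 2 neighbours < 2, not yet.
Round 4 — checking thresholds:
  Kai: 2 of 2 neighbours ≥ 2, votes yes.
Round 5 — no new yes votes; cascade stops.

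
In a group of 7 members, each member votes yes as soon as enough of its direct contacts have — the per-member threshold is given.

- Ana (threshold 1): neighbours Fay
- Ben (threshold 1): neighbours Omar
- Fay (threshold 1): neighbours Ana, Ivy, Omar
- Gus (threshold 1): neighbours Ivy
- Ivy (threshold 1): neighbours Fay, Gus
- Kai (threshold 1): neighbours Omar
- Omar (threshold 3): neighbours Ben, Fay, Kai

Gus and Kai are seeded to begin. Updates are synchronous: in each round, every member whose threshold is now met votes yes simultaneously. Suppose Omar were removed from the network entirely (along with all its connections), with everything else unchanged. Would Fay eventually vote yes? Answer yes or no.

yes

With Omar removed:
Round 1 — Gus, Kai vote yes (initial).
Round 2 — checking thresholds:
  Ivy: 1 of 2 neighbours ≥ 1, votes yes.
Round 3 — checking thresholds:
  Fay: 1 of 2 neighbours ≥ 1, votes yes.
Round 4 — checking thresholds:
  Ana: 1 of 1 neighbours ≥ 1, votes yes.
Round 5 — no new yes votes; cascade stops.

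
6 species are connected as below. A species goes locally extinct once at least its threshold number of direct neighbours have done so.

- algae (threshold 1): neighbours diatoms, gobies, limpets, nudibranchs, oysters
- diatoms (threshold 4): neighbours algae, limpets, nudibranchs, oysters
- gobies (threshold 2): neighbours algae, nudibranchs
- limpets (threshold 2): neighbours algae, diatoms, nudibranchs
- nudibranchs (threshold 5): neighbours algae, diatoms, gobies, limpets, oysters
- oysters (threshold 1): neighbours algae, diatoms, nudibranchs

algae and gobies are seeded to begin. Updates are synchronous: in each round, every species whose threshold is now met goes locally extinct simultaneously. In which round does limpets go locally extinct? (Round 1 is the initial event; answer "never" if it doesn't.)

Round 1 — algae, gobies go locally extinct (initial).
Round 2 — checking thresholds:
  diatoms: 1 of 4 neighbours < 4, below threshold.
  limpets: 1 of 3 neighbours < 2, below threshold.
  nudibranchs: 2 of 5 neighbours < 5, below threshold.
  oysters: 1 of 3 neighbours ≥ 1, goes locally extinct.
Round 3 — no new extinctions; cascade stops.

never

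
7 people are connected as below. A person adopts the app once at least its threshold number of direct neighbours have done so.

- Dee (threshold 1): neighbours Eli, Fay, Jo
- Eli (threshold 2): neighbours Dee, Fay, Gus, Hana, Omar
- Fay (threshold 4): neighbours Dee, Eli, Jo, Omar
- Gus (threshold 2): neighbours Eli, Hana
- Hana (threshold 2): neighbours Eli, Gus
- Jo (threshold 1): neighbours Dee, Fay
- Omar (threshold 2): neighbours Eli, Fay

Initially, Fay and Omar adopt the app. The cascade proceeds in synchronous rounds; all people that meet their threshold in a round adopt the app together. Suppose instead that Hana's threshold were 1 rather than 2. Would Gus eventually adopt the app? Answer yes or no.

yes

With Hana's threshold at 1:
Round 1 — Fay, Omar adopt the app (initial).
Round 2 — checking thresholds:
  Dee: 1 of 3 neighbours ≥ 1, adopts the app.
  Eli: 2 of 5 neighbours ≥ 2, adopts the app.
  Jo: 1 of 2 neighbours ≥ 1, adopts the app.
Round 3 — checking thresholds:
  Gus: 1 of 2 neighbours < 2, below threshold.
  Hana: 1 of 2 neighbours ≥ 1, adopts the app.
Round 4 — checking thresholds:
  Gus: 2 of 2 neighbours ≥ 2, adopts the app.
Round 5 — no new adoptions; cascade stops.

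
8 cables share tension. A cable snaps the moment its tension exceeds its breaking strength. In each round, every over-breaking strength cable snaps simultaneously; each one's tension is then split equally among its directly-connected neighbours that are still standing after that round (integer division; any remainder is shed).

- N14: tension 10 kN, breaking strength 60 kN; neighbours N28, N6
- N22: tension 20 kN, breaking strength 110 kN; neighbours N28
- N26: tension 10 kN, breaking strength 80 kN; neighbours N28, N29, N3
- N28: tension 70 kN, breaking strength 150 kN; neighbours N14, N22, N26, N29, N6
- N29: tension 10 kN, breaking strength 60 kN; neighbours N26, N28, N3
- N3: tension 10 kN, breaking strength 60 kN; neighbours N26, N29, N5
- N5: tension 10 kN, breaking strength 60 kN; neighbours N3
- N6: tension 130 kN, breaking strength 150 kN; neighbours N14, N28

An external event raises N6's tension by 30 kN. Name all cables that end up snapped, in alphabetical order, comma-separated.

N14, N26, N28, N29, N3, N5, N6

Round 1 — N6 at 160 > 150. N6 snaps.
  N6 sheds 160 kN to N14, N28: 80 each.
    N14: 10+80 = 90 > 60
    N28: 70+80 = 150 ≤ 150
Round 2 — N14 snaps.
  N14 sheds 90 kN to N28: 90 each.
    N28: 150+90 = 240 > 150
Round 3 — N28 snaps.
  N28 sheds 240 kN to N22, N26, N29: 80 each.
    N22: 20+80 = 100 ≤ 110
    N26: 10+80 = 90 > 80
    N29: 10+80 = 90 > 60
Round 4 — N26, N29 snap.
  N26 sheds 90 kN to N3: 90 each.
    N3: 10+90 = 100 > 60
  N29 sheds 90 kN to N3: 90 each.
    N3: 100+90 = 190 > 60
Round 5 — N3 snaps.
  N3 sheds 190 kN to N5: 190 each.
    N5: 10+190 = 200 > 60
Round 6 — N5 snaps.
  N5 sheds 200 kN: no online neighbours, lost.
No further breaks.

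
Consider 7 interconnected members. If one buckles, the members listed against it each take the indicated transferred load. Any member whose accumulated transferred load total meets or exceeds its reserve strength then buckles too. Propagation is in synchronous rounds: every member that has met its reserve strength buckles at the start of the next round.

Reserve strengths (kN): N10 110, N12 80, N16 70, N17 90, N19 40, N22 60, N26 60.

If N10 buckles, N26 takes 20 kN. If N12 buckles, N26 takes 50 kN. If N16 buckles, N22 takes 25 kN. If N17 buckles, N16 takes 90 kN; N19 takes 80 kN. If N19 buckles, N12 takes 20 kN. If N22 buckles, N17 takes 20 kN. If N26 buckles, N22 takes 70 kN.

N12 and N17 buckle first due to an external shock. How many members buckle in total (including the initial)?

Round 1 — N12, N17 buckle (initial).
  N16: +90 → 90 ≥ 70
  N19: +80 → 80 ≥ 40
  N26: +50 → 50 < 60
Round 2 — N16, N19 buckle.
  N22: +25 → 25 < 60
No further bucklings.

4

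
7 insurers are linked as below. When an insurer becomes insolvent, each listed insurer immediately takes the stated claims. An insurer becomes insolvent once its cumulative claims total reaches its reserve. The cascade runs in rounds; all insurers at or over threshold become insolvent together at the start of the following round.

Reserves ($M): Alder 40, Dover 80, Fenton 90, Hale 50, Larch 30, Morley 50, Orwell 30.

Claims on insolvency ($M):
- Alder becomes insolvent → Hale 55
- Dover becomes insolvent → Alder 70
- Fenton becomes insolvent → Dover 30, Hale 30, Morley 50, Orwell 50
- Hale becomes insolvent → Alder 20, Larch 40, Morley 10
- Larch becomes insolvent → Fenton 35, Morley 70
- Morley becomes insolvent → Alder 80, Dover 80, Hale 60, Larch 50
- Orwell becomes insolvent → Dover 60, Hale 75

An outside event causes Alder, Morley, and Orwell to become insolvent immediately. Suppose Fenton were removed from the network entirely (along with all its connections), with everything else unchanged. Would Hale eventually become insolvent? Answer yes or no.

yes

With Fenton removed:
Round 1 — Alder, Morley, Orwell become insolvent (initial).
  Dover: +80+60 → 140 ≥ 80
  Hale: +55+60+75 → 190 ≥ 50
  Larch: +50 → 50 ≥ 30
Round 2 — Dover, Hale, Larch become insolvent.
No further insolvencies.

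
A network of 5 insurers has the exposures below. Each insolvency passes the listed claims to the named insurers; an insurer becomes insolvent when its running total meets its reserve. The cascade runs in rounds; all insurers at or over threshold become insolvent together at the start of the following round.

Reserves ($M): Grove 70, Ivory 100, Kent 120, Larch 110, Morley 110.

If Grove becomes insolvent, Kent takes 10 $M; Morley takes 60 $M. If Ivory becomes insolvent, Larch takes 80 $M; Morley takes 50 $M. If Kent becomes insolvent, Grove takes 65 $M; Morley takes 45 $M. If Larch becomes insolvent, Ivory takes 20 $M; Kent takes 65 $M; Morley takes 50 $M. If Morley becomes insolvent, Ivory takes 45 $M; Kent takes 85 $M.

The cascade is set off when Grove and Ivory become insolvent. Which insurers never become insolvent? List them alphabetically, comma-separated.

Round 1 — Grove, Ivory become insolvent (initial).
  Kent: +10 → 10 < 120
  Larch: +80 → 80 < 110
  Morley: +60+50 → 110 ≥ 110
Round 2 — Morley becomes insolvent.
  Kent: +85 → 95 < 120
No further insolvencies.

Kent, Larch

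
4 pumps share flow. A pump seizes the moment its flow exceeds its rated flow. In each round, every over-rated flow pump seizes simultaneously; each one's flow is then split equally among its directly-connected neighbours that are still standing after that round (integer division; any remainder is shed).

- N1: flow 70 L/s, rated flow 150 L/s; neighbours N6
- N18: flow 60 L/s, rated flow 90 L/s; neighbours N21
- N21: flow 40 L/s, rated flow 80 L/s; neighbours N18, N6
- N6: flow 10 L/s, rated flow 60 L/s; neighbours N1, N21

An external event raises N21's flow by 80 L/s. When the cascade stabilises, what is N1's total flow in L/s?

Round 1 — N21 at 120 > 80. N21 seizes.
  N21 sheds 120 L/s to N18, N6: 60 each.
    N18: 60+60 = 120 > 90
    N6: 10+60 = 70 > 60
Round 2 — N18, N6 seize.
  N18 sheds 120 L/s: no online neighbours, lost.
  N6 sheds 70 L/s to N1: 70 each.
    N1: 70+70 = 140 ≤ 150
No further seizures.

140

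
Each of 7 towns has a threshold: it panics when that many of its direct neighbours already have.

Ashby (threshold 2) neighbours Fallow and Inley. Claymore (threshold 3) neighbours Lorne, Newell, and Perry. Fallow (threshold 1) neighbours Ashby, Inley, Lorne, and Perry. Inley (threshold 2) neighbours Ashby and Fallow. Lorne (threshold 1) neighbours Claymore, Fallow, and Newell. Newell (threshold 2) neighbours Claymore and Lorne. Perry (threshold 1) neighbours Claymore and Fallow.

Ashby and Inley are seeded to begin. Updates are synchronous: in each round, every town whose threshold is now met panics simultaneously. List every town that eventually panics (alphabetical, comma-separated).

Round 1 — Ashby, Inley panic (initial).
Round 2 — checking thresholds:
  Fallow: 2 of 4 neighbours ≥ 1, panics.
Round 3 — checking thresholds:
  Lorne: 1 of 3 neighbours ≥ 1, panics.
  Perry: 1 of 2 neighbours ≥ 1, panics.
Round 4 — no new panics; cascade stops.

Ashby, Fallow, Inley, Lorne, Perry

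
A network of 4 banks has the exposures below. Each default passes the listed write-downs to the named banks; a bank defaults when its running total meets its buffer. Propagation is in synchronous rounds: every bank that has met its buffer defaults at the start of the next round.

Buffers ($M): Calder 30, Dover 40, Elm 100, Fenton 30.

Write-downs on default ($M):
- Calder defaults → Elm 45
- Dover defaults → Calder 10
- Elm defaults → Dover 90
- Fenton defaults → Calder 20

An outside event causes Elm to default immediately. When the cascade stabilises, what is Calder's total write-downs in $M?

Round 1 — Elm defaults (initial).
  Dover: +90 → 90 ≥ 40
Round 2 — Dover defaults.
  Calder: +10 → 10 < 30
No further defaults.

10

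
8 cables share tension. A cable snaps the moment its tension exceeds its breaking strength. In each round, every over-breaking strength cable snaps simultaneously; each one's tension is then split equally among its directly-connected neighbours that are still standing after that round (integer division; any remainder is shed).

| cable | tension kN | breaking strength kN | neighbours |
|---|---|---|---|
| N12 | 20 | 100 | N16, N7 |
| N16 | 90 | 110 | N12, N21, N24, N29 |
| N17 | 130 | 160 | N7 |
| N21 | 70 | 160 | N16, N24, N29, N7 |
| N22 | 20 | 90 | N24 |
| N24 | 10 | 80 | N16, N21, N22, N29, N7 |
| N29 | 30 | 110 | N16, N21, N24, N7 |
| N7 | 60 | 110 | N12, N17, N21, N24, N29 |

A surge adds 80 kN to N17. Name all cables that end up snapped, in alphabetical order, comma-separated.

N17, N7

Round 1 — N17 at 210 > 160. N17 snaps.
  N17 sheds 210 kN to N7: 210 each.
    N7: 60+210 = 270 > 110
Round 2 — N7 snaps.
  N7 sheds 270 kN to N12, N21, N24, N29: 67 each (2 lost).
    N12: 20+67 = 87 ≤ 100
    N21: 70+67 = 137 ≤ 160
    N24: 10+67 = 77 ≤ 80
    N29: 30+67 = 97 ≤ 110
No further breaks.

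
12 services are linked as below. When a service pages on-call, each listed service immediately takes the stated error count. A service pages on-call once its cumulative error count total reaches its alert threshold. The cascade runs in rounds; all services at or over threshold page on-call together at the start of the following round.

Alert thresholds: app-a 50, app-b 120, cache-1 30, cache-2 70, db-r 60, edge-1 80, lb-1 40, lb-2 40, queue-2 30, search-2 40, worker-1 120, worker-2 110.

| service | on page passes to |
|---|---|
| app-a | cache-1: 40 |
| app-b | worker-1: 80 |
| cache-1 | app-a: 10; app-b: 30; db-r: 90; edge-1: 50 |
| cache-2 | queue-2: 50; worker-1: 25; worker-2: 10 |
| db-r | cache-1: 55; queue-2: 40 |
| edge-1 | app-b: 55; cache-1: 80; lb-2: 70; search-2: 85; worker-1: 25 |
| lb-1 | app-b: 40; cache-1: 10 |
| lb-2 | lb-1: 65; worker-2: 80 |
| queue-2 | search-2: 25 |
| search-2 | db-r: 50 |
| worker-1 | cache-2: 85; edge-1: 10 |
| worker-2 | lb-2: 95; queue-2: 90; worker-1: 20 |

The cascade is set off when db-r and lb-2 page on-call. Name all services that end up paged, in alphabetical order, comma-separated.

Round 1 — db-r, lb-2 page on-call (initial).
  cache-1: +55 → 55 ≥ 30
  lb-1: +65 → 65 ≥ 40
  queue-2: +40 → 40 ≥ 30
  worker-2: +80 → 80 < 110
Round 2 — cache-1, lb-1, queue-2 page on-call.
  app-a: +10 → 10 < 50
  app-b: +30+40 → 70 < 120
  edge-1: +50 → 50 < 80
  search-2: +25 → 25 < 40
No further pages.

cache-1, db-r, lb-1, lb-2, queue-2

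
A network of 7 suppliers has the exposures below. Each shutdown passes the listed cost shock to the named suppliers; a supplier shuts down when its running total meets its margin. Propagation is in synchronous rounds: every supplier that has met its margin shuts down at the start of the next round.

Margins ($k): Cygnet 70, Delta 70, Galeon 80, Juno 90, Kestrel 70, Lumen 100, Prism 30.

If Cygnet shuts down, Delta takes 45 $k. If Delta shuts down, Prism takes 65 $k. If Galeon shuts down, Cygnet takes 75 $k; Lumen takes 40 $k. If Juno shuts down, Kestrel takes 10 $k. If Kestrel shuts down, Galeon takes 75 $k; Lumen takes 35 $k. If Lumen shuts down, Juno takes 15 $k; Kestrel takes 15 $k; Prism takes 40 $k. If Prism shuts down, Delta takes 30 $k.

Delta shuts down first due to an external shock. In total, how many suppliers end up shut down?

2

Round 1 — Delta shuts down (initial).
  Prism: +65 → 65 ≥ 30
Round 2 — Prism shuts down.
No further shutdowns.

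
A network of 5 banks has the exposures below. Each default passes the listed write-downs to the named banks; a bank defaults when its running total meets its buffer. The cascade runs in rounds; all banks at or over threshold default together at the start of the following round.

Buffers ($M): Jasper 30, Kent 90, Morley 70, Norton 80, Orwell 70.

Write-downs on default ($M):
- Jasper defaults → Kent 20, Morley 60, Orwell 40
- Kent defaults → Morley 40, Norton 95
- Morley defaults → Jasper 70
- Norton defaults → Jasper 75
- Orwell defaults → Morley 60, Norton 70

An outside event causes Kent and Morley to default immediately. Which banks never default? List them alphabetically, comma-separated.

Orwell

Round 1 — Kent, Morley default (initial).
  Jasper: +70 → 70 ≥ 30
  Norton: +95 → 95 ≥ 80
Round 2 — Jasper, Norton default.
  Orwell: +40 → 40 < 70
No further defaults.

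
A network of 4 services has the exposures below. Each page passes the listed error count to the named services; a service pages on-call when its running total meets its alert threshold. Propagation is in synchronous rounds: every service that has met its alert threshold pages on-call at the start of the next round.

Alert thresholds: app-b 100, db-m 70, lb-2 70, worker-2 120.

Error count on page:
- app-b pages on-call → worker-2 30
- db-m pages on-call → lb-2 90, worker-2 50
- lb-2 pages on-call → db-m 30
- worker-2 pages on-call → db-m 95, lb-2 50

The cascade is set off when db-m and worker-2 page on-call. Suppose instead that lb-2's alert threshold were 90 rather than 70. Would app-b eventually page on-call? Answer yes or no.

no

With lb-2's alert threshold at 90:
Round 1 — db-m, worker-2 page on-call (initial).
  lb-2: +90+50 → 140 ≥ 90
Round 2 — lb-2 pages on-call.
No further pages.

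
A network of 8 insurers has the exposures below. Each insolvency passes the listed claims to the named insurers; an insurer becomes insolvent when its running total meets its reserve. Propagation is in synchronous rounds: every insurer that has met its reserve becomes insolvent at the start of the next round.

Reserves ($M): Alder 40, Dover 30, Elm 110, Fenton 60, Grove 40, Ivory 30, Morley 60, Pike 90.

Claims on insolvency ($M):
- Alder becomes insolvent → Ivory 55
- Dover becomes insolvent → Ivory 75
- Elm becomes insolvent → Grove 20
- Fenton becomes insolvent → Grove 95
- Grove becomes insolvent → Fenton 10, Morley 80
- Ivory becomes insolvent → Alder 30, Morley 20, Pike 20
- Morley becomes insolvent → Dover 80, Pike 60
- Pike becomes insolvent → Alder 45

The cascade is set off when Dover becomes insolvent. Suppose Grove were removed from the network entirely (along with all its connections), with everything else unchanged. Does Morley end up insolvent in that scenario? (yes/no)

With Grove removed:
Round 1 — Dover becomes insolvent (initial).
  Ivory: +75 → 75 ≥ 30
Round 2 — Ivory becomes insolvent.
  Alder: +30 → 30 < 40
  Morley: +20 → 20 < 60
  Pike: +20 → 20 < 90
No further insolvencies.

no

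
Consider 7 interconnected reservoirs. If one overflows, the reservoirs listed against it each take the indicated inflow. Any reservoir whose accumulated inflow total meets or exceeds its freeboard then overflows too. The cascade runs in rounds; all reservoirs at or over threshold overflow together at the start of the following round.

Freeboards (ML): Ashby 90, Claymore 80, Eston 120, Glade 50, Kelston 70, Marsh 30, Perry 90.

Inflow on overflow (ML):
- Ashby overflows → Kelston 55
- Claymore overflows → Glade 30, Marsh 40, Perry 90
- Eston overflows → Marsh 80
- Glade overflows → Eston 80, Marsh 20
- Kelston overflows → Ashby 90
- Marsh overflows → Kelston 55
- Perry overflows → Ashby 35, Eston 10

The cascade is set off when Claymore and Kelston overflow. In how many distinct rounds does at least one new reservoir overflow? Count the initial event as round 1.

2

Round 1 — Claymore, Kelston overflow (initial).
  Ashby: +90 → 90 ≥ 90
  Glade: +30 → 30 < 50
  Marsh: +40 → 40 ≥ 30
  Perry: +90 → 90 ≥ 90
Round 2 — Ashby, Marsh, Perry overflow.
  Eston: +10 → 10 < 120
No further overflows.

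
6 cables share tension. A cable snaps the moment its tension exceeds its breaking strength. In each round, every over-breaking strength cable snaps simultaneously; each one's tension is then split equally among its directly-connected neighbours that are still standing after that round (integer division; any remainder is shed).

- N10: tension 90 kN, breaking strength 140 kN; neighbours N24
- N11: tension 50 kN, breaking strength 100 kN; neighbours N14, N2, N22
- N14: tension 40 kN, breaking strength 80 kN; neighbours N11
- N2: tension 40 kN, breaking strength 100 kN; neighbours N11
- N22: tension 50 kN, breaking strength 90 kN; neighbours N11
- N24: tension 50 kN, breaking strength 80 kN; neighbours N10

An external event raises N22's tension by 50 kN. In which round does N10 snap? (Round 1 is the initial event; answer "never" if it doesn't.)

never

Round 1 — N22 at 100 > 90. N22 snaps.
  N22 sheds 100 kN to N11: 100 each.
    N11: 50+100 = 150 > 100
Round 2 — N11 snaps.
  N11 sheds 150 kN to N14, N2: 75 each.
    N14: 40+75 = 115 > 80
    N2: 40+75 = 115 > 100
Round 3 — N14, N2 snap.
  N14 sheds 115 kN: no online neighbours, lost.
  N2 sheds 115 kN: no online neighbours, lost.
No further breaks.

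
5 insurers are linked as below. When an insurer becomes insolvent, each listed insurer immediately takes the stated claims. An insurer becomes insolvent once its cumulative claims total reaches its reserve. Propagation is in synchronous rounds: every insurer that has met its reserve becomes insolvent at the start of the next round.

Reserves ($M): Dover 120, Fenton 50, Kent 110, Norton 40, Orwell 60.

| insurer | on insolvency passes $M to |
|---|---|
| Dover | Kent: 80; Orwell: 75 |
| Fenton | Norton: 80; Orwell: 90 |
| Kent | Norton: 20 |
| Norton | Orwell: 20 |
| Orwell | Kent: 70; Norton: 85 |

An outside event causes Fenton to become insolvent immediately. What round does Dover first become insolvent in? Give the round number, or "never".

Round 1 — Fenton becomes insolvent (initial).
  Norton: +80 → 80 ≥ 40
  Orwell: +90 → 90 ≥ 60
Round 2 — Norton, Orwell become insolvent.
  Kent: +70 → 70 < 110
No further insolvencies.

never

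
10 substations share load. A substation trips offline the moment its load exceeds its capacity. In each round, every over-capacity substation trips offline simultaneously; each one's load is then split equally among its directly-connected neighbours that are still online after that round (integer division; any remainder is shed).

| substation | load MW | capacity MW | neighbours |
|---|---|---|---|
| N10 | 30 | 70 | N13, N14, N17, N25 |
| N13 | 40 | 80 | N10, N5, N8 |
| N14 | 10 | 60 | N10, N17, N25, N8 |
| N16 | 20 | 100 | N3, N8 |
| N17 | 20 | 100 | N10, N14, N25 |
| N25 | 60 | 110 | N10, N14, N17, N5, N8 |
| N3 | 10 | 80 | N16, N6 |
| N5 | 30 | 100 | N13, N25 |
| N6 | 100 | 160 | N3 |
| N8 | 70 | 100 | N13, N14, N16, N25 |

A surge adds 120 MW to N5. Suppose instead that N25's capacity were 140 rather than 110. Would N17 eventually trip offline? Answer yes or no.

yes

With N25's capacity at 140:
Round 1 — N5 at 150 > 100. N5 trips offline.
  N5 sheds 150 MW to N13, N25: 75 each.
    N13: 40+75 = 115 > 80
    N25: 60+75 = 135 ≤ 140
Round 2 — N13 trips offline.
  N13 sheds 115 MW to N10, N8: 57 each (1 lost).
    N10: 30+57 = 87 > 70
    N8: 70+57 = 127 > 100
Round 3 — N10, N8 trip offline.
  N10 sheds 87 MW to N14, N17, N25: 29 each.
    N14: 10+29 = 39 ≤ 60
    N17: 20+29 = 49 ≤ 100
    N25: 135+29 = 164 > 140
  N8 sheds 127 MW to N14, N16, N25: 42 each (1 lost).
    N14: 39+42 = 81 > 60
    N16: 20+42 = 62 ≤ 100
    N25: 164+42 = 206 > 140
Round 4 — N14, N25 trip offline.
  N14 sheds 81 MW to N17: 81 each.
    N17: 49+81 = 130 > 100
  N25 sheds 206 MW to N17: 206 each.
    N17: 130+206 = 336 > 100
Round 5 — N17 trips offline.
  N17 sheds 336 MW: no online neighbours, lost.
No further trips.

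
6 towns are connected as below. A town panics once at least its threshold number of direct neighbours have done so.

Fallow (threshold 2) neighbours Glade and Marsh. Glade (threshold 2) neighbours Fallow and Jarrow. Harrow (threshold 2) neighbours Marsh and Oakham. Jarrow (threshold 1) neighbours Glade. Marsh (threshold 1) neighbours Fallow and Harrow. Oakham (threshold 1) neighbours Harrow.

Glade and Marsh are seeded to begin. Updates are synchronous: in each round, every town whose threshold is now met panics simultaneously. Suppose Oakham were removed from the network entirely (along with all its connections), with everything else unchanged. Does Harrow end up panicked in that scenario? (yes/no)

no

With Oakham removed:
Round 1 — Glade, Marsh panic (initial).
Round 2 — checking thresholds:
  Fallow: 2 of 2 neighbours ≥ 2, panics.
  Harrow: 1 of 1 neighbours < 2, not yet.
  Jarrow: 1 of 1 neighbours ≥ 1, panics.
Round 3 — no new panics; cascade stops.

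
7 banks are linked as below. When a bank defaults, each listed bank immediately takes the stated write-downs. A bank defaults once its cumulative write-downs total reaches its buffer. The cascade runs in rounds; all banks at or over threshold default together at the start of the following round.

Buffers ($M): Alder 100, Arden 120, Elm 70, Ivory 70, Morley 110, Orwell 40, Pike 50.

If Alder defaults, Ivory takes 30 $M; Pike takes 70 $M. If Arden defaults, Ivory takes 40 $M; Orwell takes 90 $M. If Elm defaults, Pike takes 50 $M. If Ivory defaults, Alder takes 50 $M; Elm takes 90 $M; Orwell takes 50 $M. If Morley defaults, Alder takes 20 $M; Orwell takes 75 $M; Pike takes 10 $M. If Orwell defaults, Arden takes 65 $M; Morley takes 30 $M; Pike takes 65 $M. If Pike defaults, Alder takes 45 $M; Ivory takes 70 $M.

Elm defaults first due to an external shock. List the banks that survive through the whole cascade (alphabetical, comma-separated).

Alder, Arden, Morley

Round 1 — Elm defaults (initial).
  Pike: +50 → 50 ≥ 50
Round 2 — Pike defaults.
  Alder: +45 → 45 < 100
  Ivory: +70 → 70 ≥ 70
Round 3 — Ivory defaults.
  Alder: +50 → 95 < 100
  Orwell: +50 → 50 ≥ 40
Round 4 — Orwell defaults.
  Arden: +65 → 65 < 120
  Morley: +30 → 30 < 110
No further defaults.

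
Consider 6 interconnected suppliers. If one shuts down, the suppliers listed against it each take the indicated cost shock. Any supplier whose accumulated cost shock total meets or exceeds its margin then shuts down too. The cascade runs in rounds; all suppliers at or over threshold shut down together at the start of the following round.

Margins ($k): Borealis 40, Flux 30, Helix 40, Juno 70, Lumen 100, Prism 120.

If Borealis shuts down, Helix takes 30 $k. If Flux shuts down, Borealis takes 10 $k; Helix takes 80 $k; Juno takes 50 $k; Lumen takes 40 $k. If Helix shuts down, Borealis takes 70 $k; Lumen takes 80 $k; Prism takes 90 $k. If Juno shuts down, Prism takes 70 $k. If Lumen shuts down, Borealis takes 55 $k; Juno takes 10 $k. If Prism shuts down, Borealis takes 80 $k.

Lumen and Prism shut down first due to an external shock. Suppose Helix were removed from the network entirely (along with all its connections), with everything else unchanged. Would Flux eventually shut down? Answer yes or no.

With Helix removed:
Round 1 — Lumen, Prism shut down (initial).
  Borealis: +55+80 → 135 ≥ 40
  Juno: +10 → 10 < 70
Round 2 — Borealis shuts down.
No further shutdowns.

no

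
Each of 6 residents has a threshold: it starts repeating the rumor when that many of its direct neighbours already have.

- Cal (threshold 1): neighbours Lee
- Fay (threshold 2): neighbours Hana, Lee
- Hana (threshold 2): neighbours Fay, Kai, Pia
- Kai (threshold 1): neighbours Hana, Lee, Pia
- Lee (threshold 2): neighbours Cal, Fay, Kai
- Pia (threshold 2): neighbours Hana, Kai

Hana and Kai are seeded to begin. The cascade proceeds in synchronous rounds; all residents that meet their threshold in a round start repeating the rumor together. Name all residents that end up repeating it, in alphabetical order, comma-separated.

Round 1 — Hana, Kai start repeating the rumor (initial).
Round 2 — checking thresholds:
  Fay: 1 of 2 neighbours < 2, not yet.
  Lee: 1 of 3 neighbours < 2, not yet.
  Pia: 2 of 2 neighbours ≥ 2, starts repeating the rumor.
Round 3 — no new spreads; cascade stops.

Hana, Kai, Pia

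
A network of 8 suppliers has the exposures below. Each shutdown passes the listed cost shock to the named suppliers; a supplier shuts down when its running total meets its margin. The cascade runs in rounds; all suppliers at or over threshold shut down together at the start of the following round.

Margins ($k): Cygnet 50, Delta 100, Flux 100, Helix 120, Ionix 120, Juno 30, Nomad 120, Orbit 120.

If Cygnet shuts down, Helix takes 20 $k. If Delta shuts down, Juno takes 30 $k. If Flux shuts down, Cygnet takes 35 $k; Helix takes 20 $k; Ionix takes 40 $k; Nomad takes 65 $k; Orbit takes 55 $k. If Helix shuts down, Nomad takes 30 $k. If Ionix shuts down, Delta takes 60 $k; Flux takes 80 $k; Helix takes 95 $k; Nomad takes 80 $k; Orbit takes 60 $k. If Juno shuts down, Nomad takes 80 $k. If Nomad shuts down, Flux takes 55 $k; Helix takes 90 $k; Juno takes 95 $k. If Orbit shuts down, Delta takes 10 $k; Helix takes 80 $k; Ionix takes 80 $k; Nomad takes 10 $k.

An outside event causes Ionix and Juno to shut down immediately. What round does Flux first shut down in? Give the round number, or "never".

Round 1 — Ionix, Juno shut down (initial).
  Delta: +60 → 60 < 100
  Flux: +80 → 80 < 100
  Helix: +95 → 95 < 120
  Nomad: +80+80 → 160 ≥ 120
  Orbit: +60 → 60 < 120
Round 2 — Nomad shuts down.
  Flux: +55 → 135 ≥ 100
  Helix: +90 → 185 ≥ 120
Round 3 — Flux, Helix shut down.
  Cygnet: +35 → 35 < 50
  Orbit: +55 → 115 < 120
No further shutdowns.

3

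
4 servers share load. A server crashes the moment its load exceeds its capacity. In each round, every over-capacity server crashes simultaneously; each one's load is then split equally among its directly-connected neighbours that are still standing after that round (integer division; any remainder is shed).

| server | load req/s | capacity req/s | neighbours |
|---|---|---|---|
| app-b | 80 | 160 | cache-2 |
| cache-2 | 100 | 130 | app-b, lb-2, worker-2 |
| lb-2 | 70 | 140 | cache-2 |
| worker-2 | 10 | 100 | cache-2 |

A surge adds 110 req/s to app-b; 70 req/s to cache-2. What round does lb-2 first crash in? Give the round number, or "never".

Round 1 — app-b at 190 > 160; cache-2 at 170 > 130. app-b, cache-2 crash.
  app-b sheds 190 req/s: no online neighbours, lost.
  cache-2 sheds 170 req/s to lb-2, worker-2: 85 each.
    lb-2: 70+85 = 155 > 140
    worker-2: 10+85 = 95 ≤ 100
Round 2 — lb-2 crashes.
  lb-2 sheds 155 req/s: no online neighbours, lost.
No further crashes.

2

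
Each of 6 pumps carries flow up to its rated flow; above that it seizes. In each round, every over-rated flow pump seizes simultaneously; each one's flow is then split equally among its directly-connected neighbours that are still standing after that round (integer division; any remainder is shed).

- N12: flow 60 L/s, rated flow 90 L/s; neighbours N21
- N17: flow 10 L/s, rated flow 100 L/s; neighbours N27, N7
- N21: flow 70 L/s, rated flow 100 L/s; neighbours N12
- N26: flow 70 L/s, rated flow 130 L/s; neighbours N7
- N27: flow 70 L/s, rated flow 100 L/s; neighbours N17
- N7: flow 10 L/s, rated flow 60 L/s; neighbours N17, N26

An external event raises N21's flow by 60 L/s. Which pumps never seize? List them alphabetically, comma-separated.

N17, N26, N27, N7

Round 1 — N21 at 130 > 100. N21 seizes.
  N21 sheds 130 L/s to N12: 130 each.
    N12: 60+130 = 190 > 90
Round 2 — N12 seizes.
  N12 sheds 190 L/s: no online neighbours, lost.
No further seizures.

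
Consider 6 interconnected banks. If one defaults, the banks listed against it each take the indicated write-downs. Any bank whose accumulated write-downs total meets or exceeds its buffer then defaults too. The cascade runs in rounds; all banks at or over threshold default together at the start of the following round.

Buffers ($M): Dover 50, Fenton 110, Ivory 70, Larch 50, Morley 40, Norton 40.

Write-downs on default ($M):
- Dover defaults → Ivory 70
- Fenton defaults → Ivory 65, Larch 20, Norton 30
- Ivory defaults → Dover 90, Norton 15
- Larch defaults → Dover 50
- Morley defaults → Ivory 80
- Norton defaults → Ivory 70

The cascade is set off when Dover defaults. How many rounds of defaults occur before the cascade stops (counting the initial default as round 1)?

2

Round 1 — Dover defaults (initial).
  Ivory: +70 → 70 ≥ 70
Round 2 — Ivory defaults.
  Norton: +15 → 15 < 40
No further defaults.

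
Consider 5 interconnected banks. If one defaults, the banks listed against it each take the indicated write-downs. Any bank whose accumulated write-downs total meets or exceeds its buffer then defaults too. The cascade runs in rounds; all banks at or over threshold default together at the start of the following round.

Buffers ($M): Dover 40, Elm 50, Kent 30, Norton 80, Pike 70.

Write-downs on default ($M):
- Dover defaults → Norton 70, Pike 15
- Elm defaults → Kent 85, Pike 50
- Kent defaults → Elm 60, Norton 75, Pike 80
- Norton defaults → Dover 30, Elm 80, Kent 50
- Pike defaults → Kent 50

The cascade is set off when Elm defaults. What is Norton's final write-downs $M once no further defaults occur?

Round 1 — Elm defaults (initial).
  Kent: +85 → 85 ≥ 30
  Pike: +50 → 50 < 70
Round 2 — Kent defaults.
  Norton: +75 → 75 < 80
  Pike: +80 → 130 ≥ 70
Round 3 — Pike defaults.
No further defaults.

75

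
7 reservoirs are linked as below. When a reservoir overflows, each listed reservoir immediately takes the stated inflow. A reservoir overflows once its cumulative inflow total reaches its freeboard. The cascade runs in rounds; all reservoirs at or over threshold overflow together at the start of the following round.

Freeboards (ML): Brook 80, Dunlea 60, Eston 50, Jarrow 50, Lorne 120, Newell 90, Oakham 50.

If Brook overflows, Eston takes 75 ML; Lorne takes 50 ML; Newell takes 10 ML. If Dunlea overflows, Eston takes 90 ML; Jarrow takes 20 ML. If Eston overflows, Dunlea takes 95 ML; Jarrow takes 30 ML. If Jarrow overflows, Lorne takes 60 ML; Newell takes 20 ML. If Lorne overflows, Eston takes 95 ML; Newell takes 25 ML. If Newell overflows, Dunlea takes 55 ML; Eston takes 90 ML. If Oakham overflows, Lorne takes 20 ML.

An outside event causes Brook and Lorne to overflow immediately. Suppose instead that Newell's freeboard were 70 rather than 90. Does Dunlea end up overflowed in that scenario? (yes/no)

yes

With Newell's freeboard at 70:
Round 1 — Brook, Lorne overflow (initial).
  Eston: +75+95 → 170 ≥ 50
  Newell: +10+25 → 35 < 70
Round 2 — Eston overflows.
  Dunlea: +95 → 95 ≥ 60
  Jarrow: +30 → 30 < 50
Round 3 — Dunlea overflows.
  Jarrow: +20 → 50 ≥ 50
Round 4 — Jarrow overflows.
  Newell: +20 → 55 < 70
No further overflows.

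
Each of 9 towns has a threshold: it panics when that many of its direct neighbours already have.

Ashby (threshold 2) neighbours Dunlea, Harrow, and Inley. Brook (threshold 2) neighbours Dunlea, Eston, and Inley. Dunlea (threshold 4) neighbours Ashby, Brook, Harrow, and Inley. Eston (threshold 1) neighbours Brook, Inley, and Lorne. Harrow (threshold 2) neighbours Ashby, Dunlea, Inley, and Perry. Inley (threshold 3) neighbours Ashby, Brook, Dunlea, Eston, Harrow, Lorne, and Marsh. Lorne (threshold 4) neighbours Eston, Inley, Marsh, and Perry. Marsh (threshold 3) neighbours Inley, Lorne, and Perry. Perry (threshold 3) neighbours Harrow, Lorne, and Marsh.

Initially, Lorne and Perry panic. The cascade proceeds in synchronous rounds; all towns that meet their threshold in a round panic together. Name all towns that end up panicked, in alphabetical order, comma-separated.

Round 1 — Lorne, Perry panic (initial).
Round 2 — checking thresholds:
  Eston: 1 of 3 neighbours ≥ 1, panics.
  Harrow: 1 of 4 neighbours < 2, below threshold.
  Inley: 1 of 7 neighbours < 3, below threshold.
  Marsh: 2 of 3 neighbours < 3, below threshold.
Round 3 — no new panics; cascade stops.

Eston, Lorne, Perry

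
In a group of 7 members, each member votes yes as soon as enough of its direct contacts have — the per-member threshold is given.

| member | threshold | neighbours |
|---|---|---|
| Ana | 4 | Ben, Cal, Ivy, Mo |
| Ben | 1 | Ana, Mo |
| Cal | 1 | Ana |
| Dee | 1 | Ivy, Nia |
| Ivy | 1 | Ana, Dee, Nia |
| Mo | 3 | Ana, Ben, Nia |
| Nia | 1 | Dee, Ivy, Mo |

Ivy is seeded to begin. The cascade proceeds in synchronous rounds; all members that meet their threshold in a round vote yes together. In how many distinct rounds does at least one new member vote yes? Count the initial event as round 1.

2

Round 1 — Ivy votes yes (initial).
Round 2 — checking thresholds:
  Ana: 1 of 4 neighbours < 4, below threshold.
  Dee: 1 of 2 neighbours ≥ 1, votes yes.
  Nia: 1 of 3 neighbours ≥ 1, votes yes.
Round 3 — no new yes votes; cascade stops.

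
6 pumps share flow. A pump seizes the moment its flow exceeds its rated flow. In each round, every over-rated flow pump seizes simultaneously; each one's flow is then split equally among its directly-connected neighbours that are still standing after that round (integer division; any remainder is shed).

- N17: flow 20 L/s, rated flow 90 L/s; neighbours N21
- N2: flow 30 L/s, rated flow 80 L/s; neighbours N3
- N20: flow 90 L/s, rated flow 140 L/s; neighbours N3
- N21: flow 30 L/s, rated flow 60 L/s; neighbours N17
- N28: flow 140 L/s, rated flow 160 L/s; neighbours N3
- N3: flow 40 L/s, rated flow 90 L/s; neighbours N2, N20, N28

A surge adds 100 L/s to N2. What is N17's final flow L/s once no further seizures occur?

Round 1 — N2 at 130 > 80. N2 seizes.
  N2 sheds 130 L/s to N3: 130 each.
    N3: 40+130 = 170 > 90
Round 2 — N3 seizes.
  N3 sheds 170 L/s to N20, N28: 85 each.
    N20: 90+85 = 175 > 140
    N28: 140+85 = 225 > 160
Round 3 — N20, N28 seize.
  N20 sheds 175 L/s: no online neighbours, lost.
  N28 sheds 225 L/s: no online neighbours, lost.
No further seizures.

20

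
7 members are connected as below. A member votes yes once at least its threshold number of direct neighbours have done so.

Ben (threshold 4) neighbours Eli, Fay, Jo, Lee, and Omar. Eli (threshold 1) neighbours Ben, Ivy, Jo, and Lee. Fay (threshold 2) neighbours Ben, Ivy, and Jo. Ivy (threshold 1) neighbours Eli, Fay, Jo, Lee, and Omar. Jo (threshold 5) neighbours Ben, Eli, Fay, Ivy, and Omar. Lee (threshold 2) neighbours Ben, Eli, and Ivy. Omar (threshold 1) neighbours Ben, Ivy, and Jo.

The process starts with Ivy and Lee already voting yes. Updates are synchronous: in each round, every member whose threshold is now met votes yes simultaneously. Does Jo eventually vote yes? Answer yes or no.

no

Round 1 — Ivy, Lee vote yes (initial).
Round 2 — checking thresholds:
  Ben: 1 of 5 neighbours < 4, below threshold.
  Eli: 2 of 4 neighbours ≥ 1, votes yes.
  Fay: 1 of 3 neighbours < 2, below threshold.
  Jo: 1 of 5 neighbours < 5, below threshold.
  Omar: 1 of 3 neighbours ≥ 1, votes yes.
Round 3 — no new yes votes; cascade stops.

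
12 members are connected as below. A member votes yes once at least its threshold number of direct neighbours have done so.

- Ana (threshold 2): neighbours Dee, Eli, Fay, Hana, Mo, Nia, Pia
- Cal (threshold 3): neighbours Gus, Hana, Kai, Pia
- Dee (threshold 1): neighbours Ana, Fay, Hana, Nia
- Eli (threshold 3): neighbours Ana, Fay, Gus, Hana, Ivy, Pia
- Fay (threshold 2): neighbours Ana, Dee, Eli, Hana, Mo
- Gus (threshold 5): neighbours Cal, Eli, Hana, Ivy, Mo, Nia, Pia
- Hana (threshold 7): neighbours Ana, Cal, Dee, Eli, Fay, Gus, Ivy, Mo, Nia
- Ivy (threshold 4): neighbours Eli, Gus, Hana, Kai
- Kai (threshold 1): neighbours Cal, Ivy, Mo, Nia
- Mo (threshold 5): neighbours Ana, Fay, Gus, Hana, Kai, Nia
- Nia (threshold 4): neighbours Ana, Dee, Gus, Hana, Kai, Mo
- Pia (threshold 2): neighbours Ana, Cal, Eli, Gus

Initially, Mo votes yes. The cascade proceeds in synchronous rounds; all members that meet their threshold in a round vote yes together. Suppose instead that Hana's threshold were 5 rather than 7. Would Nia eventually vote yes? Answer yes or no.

With Hana's threshold at 5:
Round 1 — Mo votes yes (initial).
Round 2 — checking thresholds:
  Ana: 1 of 7 neighbours < 2, holds.
  Fay: 1 of 5 neighbours < 2, holds.
  Gus: 1 of 7 neighbours < 5, holds.
  Hana: 1 of 9 neighbours < 5, holds.
  Kai: 1 of 4 neighbours ≥ 1, votes yes.
  Nia: 1 of 6 neighbours < 4, holds.
Round 3 — no new yes votes; cascade stops.

no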